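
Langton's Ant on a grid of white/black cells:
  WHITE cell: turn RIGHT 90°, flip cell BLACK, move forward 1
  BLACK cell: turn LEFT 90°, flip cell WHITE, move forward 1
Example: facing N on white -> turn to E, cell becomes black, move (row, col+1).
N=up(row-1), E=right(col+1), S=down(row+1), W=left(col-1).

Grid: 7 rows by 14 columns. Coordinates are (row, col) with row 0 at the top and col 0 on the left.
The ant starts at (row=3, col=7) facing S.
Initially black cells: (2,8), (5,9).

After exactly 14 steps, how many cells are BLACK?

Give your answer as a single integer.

Step 1: on WHITE (3,7): turn R to W, flip to black, move to (3,6). |black|=3
Step 2: on WHITE (3,6): turn R to N, flip to black, move to (2,6). |black|=4
Step 3: on WHITE (2,6): turn R to E, flip to black, move to (2,7). |black|=5
Step 4: on WHITE (2,7): turn R to S, flip to black, move to (3,7). |black|=6
Step 5: on BLACK (3,7): turn L to E, flip to white, move to (3,8). |black|=5
Step 6: on WHITE (3,8): turn R to S, flip to black, move to (4,8). |black|=6
Step 7: on WHITE (4,8): turn R to W, flip to black, move to (4,7). |black|=7
Step 8: on WHITE (4,7): turn R to N, flip to black, move to (3,7). |black|=8
Step 9: on WHITE (3,7): turn R to E, flip to black, move to (3,8). |black|=9
Step 10: on BLACK (3,8): turn L to N, flip to white, move to (2,8). |black|=8
Step 11: on BLACK (2,8): turn L to W, flip to white, move to (2,7). |black|=7
Step 12: on BLACK (2,7): turn L to S, flip to white, move to (3,7). |black|=6
Step 13: on BLACK (3,7): turn L to E, flip to white, move to (3,8). |black|=5
Step 14: on WHITE (3,8): turn R to S, flip to black, move to (4,8). |black|=6

Answer: 6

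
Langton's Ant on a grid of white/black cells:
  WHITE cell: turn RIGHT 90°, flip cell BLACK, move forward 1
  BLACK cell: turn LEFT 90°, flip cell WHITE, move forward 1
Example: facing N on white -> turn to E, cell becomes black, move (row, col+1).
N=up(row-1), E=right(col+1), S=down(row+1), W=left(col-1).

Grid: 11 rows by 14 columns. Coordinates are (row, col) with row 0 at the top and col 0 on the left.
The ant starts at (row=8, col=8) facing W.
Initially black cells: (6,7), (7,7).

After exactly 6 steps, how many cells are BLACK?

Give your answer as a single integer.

Answer: 6

Derivation:
Step 1: on WHITE (8,8): turn R to N, flip to black, move to (7,8). |black|=3
Step 2: on WHITE (7,8): turn R to E, flip to black, move to (7,9). |black|=4
Step 3: on WHITE (7,9): turn R to S, flip to black, move to (8,9). |black|=5
Step 4: on WHITE (8,9): turn R to W, flip to black, move to (8,8). |black|=6
Step 5: on BLACK (8,8): turn L to S, flip to white, move to (9,8). |black|=5
Step 6: on WHITE (9,8): turn R to W, flip to black, move to (9,7). |black|=6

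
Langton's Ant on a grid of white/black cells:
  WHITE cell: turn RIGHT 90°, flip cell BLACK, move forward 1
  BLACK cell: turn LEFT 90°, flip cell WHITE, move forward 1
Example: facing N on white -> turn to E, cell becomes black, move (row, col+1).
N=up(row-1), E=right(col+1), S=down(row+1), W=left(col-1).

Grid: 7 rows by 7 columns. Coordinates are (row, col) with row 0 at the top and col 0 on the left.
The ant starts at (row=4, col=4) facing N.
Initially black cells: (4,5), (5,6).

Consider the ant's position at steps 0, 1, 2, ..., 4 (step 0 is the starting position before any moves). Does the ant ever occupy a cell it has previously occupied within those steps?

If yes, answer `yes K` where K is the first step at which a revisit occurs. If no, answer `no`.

Step 1: on WHITE (4,4): turn R to E, flip to black, move to (4,5). |black|=3 — new cell
Step 2: on BLACK (4,5): turn L to N, flip to white, move to (3,5). |black|=2 — new cell
Step 3: on WHITE (3,5): turn R to E, flip to black, move to (3,6). |black|=3 — new cell
Step 4: on WHITE (3,6): turn R to S, flip to black, move to (4,6). |black|=4 — new cell
No revisit within 4 steps.

Answer: no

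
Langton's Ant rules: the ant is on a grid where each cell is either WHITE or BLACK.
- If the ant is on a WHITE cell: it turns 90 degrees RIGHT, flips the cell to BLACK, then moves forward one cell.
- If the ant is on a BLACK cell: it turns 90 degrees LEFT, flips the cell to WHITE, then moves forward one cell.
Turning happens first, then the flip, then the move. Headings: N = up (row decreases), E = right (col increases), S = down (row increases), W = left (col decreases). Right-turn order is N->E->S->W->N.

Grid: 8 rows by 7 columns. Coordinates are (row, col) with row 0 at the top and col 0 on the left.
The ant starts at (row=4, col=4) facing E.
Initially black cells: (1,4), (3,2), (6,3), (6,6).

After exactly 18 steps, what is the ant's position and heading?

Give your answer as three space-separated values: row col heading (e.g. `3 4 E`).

Step 1: on WHITE (4,4): turn R to S, flip to black, move to (5,4). |black|=5
Step 2: on WHITE (5,4): turn R to W, flip to black, move to (5,3). |black|=6
Step 3: on WHITE (5,3): turn R to N, flip to black, move to (4,3). |black|=7
Step 4: on WHITE (4,3): turn R to E, flip to black, move to (4,4). |black|=8
Step 5: on BLACK (4,4): turn L to N, flip to white, move to (3,4). |black|=7
Step 6: on WHITE (3,4): turn R to E, flip to black, move to (3,5). |black|=8
Step 7: on WHITE (3,5): turn R to S, flip to black, move to (4,5). |black|=9
Step 8: on WHITE (4,5): turn R to W, flip to black, move to (4,4). |black|=10
Step 9: on WHITE (4,4): turn R to N, flip to black, move to (3,4). |black|=11
Step 10: on BLACK (3,4): turn L to W, flip to white, move to (3,3). |black|=10
Step 11: on WHITE (3,3): turn R to N, flip to black, move to (2,3). |black|=11
Step 12: on WHITE (2,3): turn R to E, flip to black, move to (2,4). |black|=12
Step 13: on WHITE (2,4): turn R to S, flip to black, move to (3,4). |black|=13
Step 14: on WHITE (3,4): turn R to W, flip to black, move to (3,3). |black|=14
Step 15: on BLACK (3,3): turn L to S, flip to white, move to (4,3). |black|=13
Step 16: on BLACK (4,3): turn L to E, flip to white, move to (4,4). |black|=12
Step 17: on BLACK (4,4): turn L to N, flip to white, move to (3,4). |black|=11
Step 18: on BLACK (3,4): turn L to W, flip to white, move to (3,3). |black|=10

Answer: 3 3 W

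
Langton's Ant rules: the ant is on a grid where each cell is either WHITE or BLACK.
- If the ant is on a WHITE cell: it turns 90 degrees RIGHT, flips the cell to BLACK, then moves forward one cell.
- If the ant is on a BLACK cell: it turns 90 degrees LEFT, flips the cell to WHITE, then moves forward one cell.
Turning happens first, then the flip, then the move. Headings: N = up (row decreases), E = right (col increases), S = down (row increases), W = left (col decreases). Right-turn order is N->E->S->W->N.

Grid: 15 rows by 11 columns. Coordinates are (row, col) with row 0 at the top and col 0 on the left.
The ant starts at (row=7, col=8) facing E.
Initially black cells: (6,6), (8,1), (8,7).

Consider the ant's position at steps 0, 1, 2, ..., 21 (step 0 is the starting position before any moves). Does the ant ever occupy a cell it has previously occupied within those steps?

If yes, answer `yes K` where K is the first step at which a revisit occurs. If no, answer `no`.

Step 1: on WHITE (7,8): turn R to S, flip to black, move to (8,8). |black|=4 — new cell
Step 2: on WHITE (8,8): turn R to W, flip to black, move to (8,7). |black|=5 — new cell
Step 3: on BLACK (8,7): turn L to S, flip to white, move to (9,7). |black|=4 — new cell
Step 4: on WHITE (9,7): turn R to W, flip to black, move to (9,6). |black|=5 — new cell
Step 5: on WHITE (9,6): turn R to N, flip to black, move to (8,6). |black|=6 — new cell
Step 6: on WHITE (8,6): turn R to E, flip to black, move to (8,7). |black|=7 — REVISIT

Answer: yes 6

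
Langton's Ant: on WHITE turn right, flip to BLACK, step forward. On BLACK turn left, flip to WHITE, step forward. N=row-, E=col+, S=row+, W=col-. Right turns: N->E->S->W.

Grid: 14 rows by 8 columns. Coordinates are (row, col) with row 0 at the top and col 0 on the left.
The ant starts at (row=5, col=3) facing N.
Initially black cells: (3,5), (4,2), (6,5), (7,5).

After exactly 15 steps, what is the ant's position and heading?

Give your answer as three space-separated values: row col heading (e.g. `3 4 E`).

Answer: 4 1 E

Derivation:
Step 1: on WHITE (5,3): turn R to E, flip to black, move to (5,4). |black|=5
Step 2: on WHITE (5,4): turn R to S, flip to black, move to (6,4). |black|=6
Step 3: on WHITE (6,4): turn R to W, flip to black, move to (6,3). |black|=7
Step 4: on WHITE (6,3): turn R to N, flip to black, move to (5,3). |black|=8
Step 5: on BLACK (5,3): turn L to W, flip to white, move to (5,2). |black|=7
Step 6: on WHITE (5,2): turn R to N, flip to black, move to (4,2). |black|=8
Step 7: on BLACK (4,2): turn L to W, flip to white, move to (4,1). |black|=7
Step 8: on WHITE (4,1): turn R to N, flip to black, move to (3,1). |black|=8
Step 9: on WHITE (3,1): turn R to E, flip to black, move to (3,2). |black|=9
Step 10: on WHITE (3,2): turn R to S, flip to black, move to (4,2). |black|=10
Step 11: on WHITE (4,2): turn R to W, flip to black, move to (4,1). |black|=11
Step 12: on BLACK (4,1): turn L to S, flip to white, move to (5,1). |black|=10
Step 13: on WHITE (5,1): turn R to W, flip to black, move to (5,0). |black|=11
Step 14: on WHITE (5,0): turn R to N, flip to black, move to (4,0). |black|=12
Step 15: on WHITE (4,0): turn R to E, flip to black, move to (4,1). |black|=13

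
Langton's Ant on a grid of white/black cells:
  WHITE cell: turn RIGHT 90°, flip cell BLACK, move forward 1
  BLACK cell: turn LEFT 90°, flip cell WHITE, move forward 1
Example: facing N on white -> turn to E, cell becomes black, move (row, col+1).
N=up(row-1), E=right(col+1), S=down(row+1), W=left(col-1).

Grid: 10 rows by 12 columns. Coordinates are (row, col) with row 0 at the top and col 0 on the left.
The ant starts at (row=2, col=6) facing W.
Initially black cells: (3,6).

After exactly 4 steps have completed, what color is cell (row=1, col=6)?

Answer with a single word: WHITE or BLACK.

Answer: BLACK

Derivation:
Step 1: on WHITE (2,6): turn R to N, flip to black, move to (1,6). |black|=2
Step 2: on WHITE (1,6): turn R to E, flip to black, move to (1,7). |black|=3
Step 3: on WHITE (1,7): turn R to S, flip to black, move to (2,7). |black|=4
Step 4: on WHITE (2,7): turn R to W, flip to black, move to (2,6). |black|=5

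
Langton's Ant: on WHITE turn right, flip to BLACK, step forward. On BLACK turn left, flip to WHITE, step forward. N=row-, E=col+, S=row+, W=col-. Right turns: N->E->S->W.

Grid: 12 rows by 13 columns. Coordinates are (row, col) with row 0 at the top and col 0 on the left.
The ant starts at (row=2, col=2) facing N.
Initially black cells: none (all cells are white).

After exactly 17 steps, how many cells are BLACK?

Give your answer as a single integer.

Answer: 7

Derivation:
Step 1: on WHITE (2,2): turn R to E, flip to black, move to (2,3). |black|=1
Step 2: on WHITE (2,3): turn R to S, flip to black, move to (3,3). |black|=2
Step 3: on WHITE (3,3): turn R to W, flip to black, move to (3,2). |black|=3
Step 4: on WHITE (3,2): turn R to N, flip to black, move to (2,2). |black|=4
Step 5: on BLACK (2,2): turn L to W, flip to white, move to (2,1). |black|=3
Step 6: on WHITE (2,1): turn R to N, flip to black, move to (1,1). |black|=4
Step 7: on WHITE (1,1): turn R to E, flip to black, move to (1,2). |black|=5
Step 8: on WHITE (1,2): turn R to S, flip to black, move to (2,2). |black|=6
Step 9: on WHITE (2,2): turn R to W, flip to black, move to (2,1). |black|=7
Step 10: on BLACK (2,1): turn L to S, flip to white, move to (3,1). |black|=6
Step 11: on WHITE (3,1): turn R to W, flip to black, move to (3,0). |black|=7
Step 12: on WHITE (3,0): turn R to N, flip to black, move to (2,0). |black|=8
Step 13: on WHITE (2,0): turn R to E, flip to black, move to (2,1). |black|=9
Step 14: on WHITE (2,1): turn R to S, flip to black, move to (3,1). |black|=10
Step 15: on BLACK (3,1): turn L to E, flip to white, move to (3,2). |black|=9
Step 16: on BLACK (3,2): turn L to N, flip to white, move to (2,2). |black|=8
Step 17: on BLACK (2,2): turn L to W, flip to white, move to (2,1). |black|=7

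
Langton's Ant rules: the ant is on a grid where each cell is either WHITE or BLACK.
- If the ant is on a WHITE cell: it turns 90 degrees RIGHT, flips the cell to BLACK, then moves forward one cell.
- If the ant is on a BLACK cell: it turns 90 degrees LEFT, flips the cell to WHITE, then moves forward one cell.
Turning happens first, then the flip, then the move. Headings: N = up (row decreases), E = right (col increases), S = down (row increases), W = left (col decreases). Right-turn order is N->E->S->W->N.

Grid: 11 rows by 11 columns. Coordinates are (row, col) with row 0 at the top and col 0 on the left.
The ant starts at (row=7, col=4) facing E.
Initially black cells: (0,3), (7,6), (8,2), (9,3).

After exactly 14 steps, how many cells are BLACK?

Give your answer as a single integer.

Answer: 14

Derivation:
Step 1: on WHITE (7,4): turn R to S, flip to black, move to (8,4). |black|=5
Step 2: on WHITE (8,4): turn R to W, flip to black, move to (8,3). |black|=6
Step 3: on WHITE (8,3): turn R to N, flip to black, move to (7,3). |black|=7
Step 4: on WHITE (7,3): turn R to E, flip to black, move to (7,4). |black|=8
Step 5: on BLACK (7,4): turn L to N, flip to white, move to (6,4). |black|=7
Step 6: on WHITE (6,4): turn R to E, flip to black, move to (6,5). |black|=8
Step 7: on WHITE (6,5): turn R to S, flip to black, move to (7,5). |black|=9
Step 8: on WHITE (7,5): turn R to W, flip to black, move to (7,4). |black|=10
Step 9: on WHITE (7,4): turn R to N, flip to black, move to (6,4). |black|=11
Step 10: on BLACK (6,4): turn L to W, flip to white, move to (6,3). |black|=10
Step 11: on WHITE (6,3): turn R to N, flip to black, move to (5,3). |black|=11
Step 12: on WHITE (5,3): turn R to E, flip to black, move to (5,4). |black|=12
Step 13: on WHITE (5,4): turn R to S, flip to black, move to (6,4). |black|=13
Step 14: on WHITE (6,4): turn R to W, flip to black, move to (6,3). |black|=14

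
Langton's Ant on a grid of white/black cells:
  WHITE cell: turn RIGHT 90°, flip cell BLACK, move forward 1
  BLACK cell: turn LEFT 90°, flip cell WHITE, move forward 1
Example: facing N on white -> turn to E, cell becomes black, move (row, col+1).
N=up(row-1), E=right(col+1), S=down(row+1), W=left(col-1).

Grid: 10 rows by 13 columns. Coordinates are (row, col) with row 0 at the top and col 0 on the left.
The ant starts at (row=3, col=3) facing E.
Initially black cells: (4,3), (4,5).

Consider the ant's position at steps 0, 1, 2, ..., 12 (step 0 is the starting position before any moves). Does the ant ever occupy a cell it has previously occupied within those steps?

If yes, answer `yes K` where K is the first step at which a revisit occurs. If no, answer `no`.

Answer: yes 5

Derivation:
Step 1: on WHITE (3,3): turn R to S, flip to black, move to (4,3). |black|=3 — new cell
Step 2: on BLACK (4,3): turn L to E, flip to white, move to (4,4). |black|=2 — new cell
Step 3: on WHITE (4,4): turn R to S, flip to black, move to (5,4). |black|=3 — new cell
Step 4: on WHITE (5,4): turn R to W, flip to black, move to (5,3). |black|=4 — new cell
Step 5: on WHITE (5,3): turn R to N, flip to black, move to (4,3). |black|=5 — REVISIT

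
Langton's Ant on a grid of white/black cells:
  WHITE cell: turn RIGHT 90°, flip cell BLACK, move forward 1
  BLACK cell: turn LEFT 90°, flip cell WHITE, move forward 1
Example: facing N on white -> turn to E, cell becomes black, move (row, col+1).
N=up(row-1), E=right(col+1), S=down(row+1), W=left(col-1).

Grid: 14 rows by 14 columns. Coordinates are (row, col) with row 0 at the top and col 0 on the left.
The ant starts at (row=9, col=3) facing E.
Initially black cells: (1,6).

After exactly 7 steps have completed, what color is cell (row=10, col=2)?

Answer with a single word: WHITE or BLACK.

Answer: BLACK

Derivation:
Step 1: on WHITE (9,3): turn R to S, flip to black, move to (10,3). |black|=2
Step 2: on WHITE (10,3): turn R to W, flip to black, move to (10,2). |black|=3
Step 3: on WHITE (10,2): turn R to N, flip to black, move to (9,2). |black|=4
Step 4: on WHITE (9,2): turn R to E, flip to black, move to (9,3). |black|=5
Step 5: on BLACK (9,3): turn L to N, flip to white, move to (8,3). |black|=4
Step 6: on WHITE (8,3): turn R to E, flip to black, move to (8,4). |black|=5
Step 7: on WHITE (8,4): turn R to S, flip to black, move to (9,4). |black|=6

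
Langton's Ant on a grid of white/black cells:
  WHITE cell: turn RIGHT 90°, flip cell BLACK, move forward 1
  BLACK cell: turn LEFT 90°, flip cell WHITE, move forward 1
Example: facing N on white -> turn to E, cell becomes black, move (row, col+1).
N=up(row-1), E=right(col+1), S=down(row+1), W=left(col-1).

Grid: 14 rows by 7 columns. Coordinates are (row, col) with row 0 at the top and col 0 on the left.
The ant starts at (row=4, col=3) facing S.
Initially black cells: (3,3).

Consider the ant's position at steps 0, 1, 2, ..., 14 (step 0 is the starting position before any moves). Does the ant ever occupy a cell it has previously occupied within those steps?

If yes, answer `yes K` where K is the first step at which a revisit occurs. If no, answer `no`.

Step 1: on WHITE (4,3): turn R to W, flip to black, move to (4,2). |black|=2 — new cell
Step 2: on WHITE (4,2): turn R to N, flip to black, move to (3,2). |black|=3 — new cell
Step 3: on WHITE (3,2): turn R to E, flip to black, move to (3,3). |black|=4 — new cell
Step 4: on BLACK (3,3): turn L to N, flip to white, move to (2,3). |black|=3 — new cell
Step 5: on WHITE (2,3): turn R to E, flip to black, move to (2,4). |black|=4 — new cell
Step 6: on WHITE (2,4): turn R to S, flip to black, move to (3,4). |black|=5 — new cell
Step 7: on WHITE (3,4): turn R to W, flip to black, move to (3,3). |black|=6 — REVISIT

Answer: yes 7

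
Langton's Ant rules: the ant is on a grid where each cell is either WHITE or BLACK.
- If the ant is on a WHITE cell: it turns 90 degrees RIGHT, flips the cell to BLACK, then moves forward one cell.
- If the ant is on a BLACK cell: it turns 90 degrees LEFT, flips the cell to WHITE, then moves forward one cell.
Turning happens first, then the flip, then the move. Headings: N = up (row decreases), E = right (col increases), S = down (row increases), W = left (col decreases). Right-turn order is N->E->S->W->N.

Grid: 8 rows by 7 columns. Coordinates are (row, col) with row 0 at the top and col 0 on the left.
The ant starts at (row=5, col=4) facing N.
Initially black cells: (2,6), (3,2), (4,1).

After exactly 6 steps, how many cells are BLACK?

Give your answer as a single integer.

Answer: 7

Derivation:
Step 1: on WHITE (5,4): turn R to E, flip to black, move to (5,5). |black|=4
Step 2: on WHITE (5,5): turn R to S, flip to black, move to (6,5). |black|=5
Step 3: on WHITE (6,5): turn R to W, flip to black, move to (6,4). |black|=6
Step 4: on WHITE (6,4): turn R to N, flip to black, move to (5,4). |black|=7
Step 5: on BLACK (5,4): turn L to W, flip to white, move to (5,3). |black|=6
Step 6: on WHITE (5,3): turn R to N, flip to black, move to (4,3). |black|=7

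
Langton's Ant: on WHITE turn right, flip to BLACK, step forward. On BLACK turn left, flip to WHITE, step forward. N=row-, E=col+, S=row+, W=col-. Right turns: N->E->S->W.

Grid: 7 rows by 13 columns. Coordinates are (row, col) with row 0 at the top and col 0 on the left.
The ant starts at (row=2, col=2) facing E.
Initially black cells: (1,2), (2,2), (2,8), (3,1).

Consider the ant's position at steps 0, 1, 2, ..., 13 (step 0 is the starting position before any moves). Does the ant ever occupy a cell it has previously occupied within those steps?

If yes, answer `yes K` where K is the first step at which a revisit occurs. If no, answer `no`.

Answer: yes 5

Derivation:
Step 1: on BLACK (2,2): turn L to N, flip to white, move to (1,2). |black|=3 — new cell
Step 2: on BLACK (1,2): turn L to W, flip to white, move to (1,1). |black|=2 — new cell
Step 3: on WHITE (1,1): turn R to N, flip to black, move to (0,1). |black|=3 — new cell
Step 4: on WHITE (0,1): turn R to E, flip to black, move to (0,2). |black|=4 — new cell
Step 5: on WHITE (0,2): turn R to S, flip to black, move to (1,2). |black|=5 — REVISIT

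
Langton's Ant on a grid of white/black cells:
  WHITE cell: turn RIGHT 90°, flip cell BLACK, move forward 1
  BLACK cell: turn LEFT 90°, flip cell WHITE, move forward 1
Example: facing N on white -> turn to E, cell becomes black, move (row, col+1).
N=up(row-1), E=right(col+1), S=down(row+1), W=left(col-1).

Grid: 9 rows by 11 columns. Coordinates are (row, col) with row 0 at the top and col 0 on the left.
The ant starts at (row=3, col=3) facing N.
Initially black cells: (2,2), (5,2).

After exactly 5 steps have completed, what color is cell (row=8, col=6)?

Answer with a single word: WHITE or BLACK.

Answer: WHITE

Derivation:
Step 1: on WHITE (3,3): turn R to E, flip to black, move to (3,4). |black|=3
Step 2: on WHITE (3,4): turn R to S, flip to black, move to (4,4). |black|=4
Step 3: on WHITE (4,4): turn R to W, flip to black, move to (4,3). |black|=5
Step 4: on WHITE (4,3): turn R to N, flip to black, move to (3,3). |black|=6
Step 5: on BLACK (3,3): turn L to W, flip to white, move to (3,2). |black|=5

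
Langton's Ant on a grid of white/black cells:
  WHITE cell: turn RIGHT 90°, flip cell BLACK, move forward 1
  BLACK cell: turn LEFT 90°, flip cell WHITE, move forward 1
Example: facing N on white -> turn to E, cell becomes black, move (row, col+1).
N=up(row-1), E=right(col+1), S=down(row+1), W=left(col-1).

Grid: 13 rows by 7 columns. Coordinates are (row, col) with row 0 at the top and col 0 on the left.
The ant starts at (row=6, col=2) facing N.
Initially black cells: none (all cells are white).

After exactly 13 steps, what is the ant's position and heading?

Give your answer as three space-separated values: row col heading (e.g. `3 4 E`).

Step 1: on WHITE (6,2): turn R to E, flip to black, move to (6,3). |black|=1
Step 2: on WHITE (6,3): turn R to S, flip to black, move to (7,3). |black|=2
Step 3: on WHITE (7,3): turn R to W, flip to black, move to (7,2). |black|=3
Step 4: on WHITE (7,2): turn R to N, flip to black, move to (6,2). |black|=4
Step 5: on BLACK (6,2): turn L to W, flip to white, move to (6,1). |black|=3
Step 6: on WHITE (6,1): turn R to N, flip to black, move to (5,1). |black|=4
Step 7: on WHITE (5,1): turn R to E, flip to black, move to (5,2). |black|=5
Step 8: on WHITE (5,2): turn R to S, flip to black, move to (6,2). |black|=6
Step 9: on WHITE (6,2): turn R to W, flip to black, move to (6,1). |black|=7
Step 10: on BLACK (6,1): turn L to S, flip to white, move to (7,1). |black|=6
Step 11: on WHITE (7,1): turn R to W, flip to black, move to (7,0). |black|=7
Step 12: on WHITE (7,0): turn R to N, flip to black, move to (6,0). |black|=8
Step 13: on WHITE (6,0): turn R to E, flip to black, move to (6,1). |black|=9

Answer: 6 1 E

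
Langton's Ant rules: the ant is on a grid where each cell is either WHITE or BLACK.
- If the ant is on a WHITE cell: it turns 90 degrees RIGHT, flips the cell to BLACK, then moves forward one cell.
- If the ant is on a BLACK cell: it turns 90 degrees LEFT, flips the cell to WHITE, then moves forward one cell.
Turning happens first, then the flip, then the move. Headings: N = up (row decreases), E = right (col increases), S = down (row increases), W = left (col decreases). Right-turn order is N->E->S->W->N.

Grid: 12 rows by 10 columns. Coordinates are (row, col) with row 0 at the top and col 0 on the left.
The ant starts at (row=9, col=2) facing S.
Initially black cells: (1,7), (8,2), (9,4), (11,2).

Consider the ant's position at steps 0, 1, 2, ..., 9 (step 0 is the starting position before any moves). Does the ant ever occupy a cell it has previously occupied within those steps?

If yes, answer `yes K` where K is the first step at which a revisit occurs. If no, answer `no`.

Step 1: on WHITE (9,2): turn R to W, flip to black, move to (9,1). |black|=5 — new cell
Step 2: on WHITE (9,1): turn R to N, flip to black, move to (8,1). |black|=6 — new cell
Step 3: on WHITE (8,1): turn R to E, flip to black, move to (8,2). |black|=7 — new cell
Step 4: on BLACK (8,2): turn L to N, flip to white, move to (7,2). |black|=6 — new cell
Step 5: on WHITE (7,2): turn R to E, flip to black, move to (7,3). |black|=7 — new cell
Step 6: on WHITE (7,3): turn R to S, flip to black, move to (8,3). |black|=8 — new cell
Step 7: on WHITE (8,3): turn R to W, flip to black, move to (8,2). |black|=9 — REVISIT

Answer: yes 7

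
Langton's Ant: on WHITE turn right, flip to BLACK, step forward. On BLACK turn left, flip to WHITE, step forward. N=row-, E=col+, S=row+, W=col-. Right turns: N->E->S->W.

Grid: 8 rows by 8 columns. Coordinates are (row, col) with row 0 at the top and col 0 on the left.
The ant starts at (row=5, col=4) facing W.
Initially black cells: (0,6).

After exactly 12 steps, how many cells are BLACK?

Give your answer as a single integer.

Step 1: on WHITE (5,4): turn R to N, flip to black, move to (4,4). |black|=2
Step 2: on WHITE (4,4): turn R to E, flip to black, move to (4,5). |black|=3
Step 3: on WHITE (4,5): turn R to S, flip to black, move to (5,5). |black|=4
Step 4: on WHITE (5,5): turn R to W, flip to black, move to (5,4). |black|=5
Step 5: on BLACK (5,4): turn L to S, flip to white, move to (6,4). |black|=4
Step 6: on WHITE (6,4): turn R to W, flip to black, move to (6,3). |black|=5
Step 7: on WHITE (6,3): turn R to N, flip to black, move to (5,3). |black|=6
Step 8: on WHITE (5,3): turn R to E, flip to black, move to (5,4). |black|=7
Step 9: on WHITE (5,4): turn R to S, flip to black, move to (6,4). |black|=8
Step 10: on BLACK (6,4): turn L to E, flip to white, move to (6,5). |black|=7
Step 11: on WHITE (6,5): turn R to S, flip to black, move to (7,5). |black|=8
Step 12: on WHITE (7,5): turn R to W, flip to black, move to (7,4). |black|=9

Answer: 9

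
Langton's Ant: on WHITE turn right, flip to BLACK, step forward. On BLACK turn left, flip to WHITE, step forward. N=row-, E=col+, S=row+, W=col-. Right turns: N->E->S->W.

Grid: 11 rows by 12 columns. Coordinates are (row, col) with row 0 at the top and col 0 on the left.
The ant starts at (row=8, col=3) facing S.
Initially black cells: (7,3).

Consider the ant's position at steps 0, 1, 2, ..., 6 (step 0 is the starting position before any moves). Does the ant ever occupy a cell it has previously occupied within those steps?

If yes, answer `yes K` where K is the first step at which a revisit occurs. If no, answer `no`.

Answer: no

Derivation:
Step 1: on WHITE (8,3): turn R to W, flip to black, move to (8,2). |black|=2 — new cell
Step 2: on WHITE (8,2): turn R to N, flip to black, move to (7,2). |black|=3 — new cell
Step 3: on WHITE (7,2): turn R to E, flip to black, move to (7,3). |black|=4 — new cell
Step 4: on BLACK (7,3): turn L to N, flip to white, move to (6,3). |black|=3 — new cell
Step 5: on WHITE (6,3): turn R to E, flip to black, move to (6,4). |black|=4 — new cell
Step 6: on WHITE (6,4): turn R to S, flip to black, move to (7,4). |black|=5 — new cell
No revisit within 6 steps.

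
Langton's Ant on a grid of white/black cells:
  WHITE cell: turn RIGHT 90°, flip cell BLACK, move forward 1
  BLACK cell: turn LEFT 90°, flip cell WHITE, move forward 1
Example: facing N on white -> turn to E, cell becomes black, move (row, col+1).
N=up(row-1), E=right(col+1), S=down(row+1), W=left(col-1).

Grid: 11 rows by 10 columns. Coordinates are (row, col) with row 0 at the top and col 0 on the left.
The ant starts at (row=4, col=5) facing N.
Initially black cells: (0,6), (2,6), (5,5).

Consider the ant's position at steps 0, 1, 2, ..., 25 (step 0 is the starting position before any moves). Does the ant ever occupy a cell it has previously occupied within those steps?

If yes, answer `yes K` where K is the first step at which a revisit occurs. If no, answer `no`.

Step 1: on WHITE (4,5): turn R to E, flip to black, move to (4,6). |black|=4 — new cell
Step 2: on WHITE (4,6): turn R to S, flip to black, move to (5,6). |black|=5 — new cell
Step 3: on WHITE (5,6): turn R to W, flip to black, move to (5,5). |black|=6 — new cell
Step 4: on BLACK (5,5): turn L to S, flip to white, move to (6,5). |black|=5 — new cell
Step 5: on WHITE (6,5): turn R to W, flip to black, move to (6,4). |black|=6 — new cell
Step 6: on WHITE (6,4): turn R to N, flip to black, move to (5,4). |black|=7 — new cell
Step 7: on WHITE (5,4): turn R to E, flip to black, move to (5,5). |black|=8 — REVISIT

Answer: yes 7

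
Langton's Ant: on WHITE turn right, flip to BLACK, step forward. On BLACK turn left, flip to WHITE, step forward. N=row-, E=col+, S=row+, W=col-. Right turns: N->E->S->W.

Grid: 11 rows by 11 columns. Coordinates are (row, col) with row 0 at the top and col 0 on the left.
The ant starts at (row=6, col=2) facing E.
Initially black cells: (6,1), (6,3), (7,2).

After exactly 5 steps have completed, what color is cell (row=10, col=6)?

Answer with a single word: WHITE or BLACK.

Answer: WHITE

Derivation:
Step 1: on WHITE (6,2): turn R to S, flip to black, move to (7,2). |black|=4
Step 2: on BLACK (7,2): turn L to E, flip to white, move to (7,3). |black|=3
Step 3: on WHITE (7,3): turn R to S, flip to black, move to (8,3). |black|=4
Step 4: on WHITE (8,3): turn R to W, flip to black, move to (8,2). |black|=5
Step 5: on WHITE (8,2): turn R to N, flip to black, move to (7,2). |black|=6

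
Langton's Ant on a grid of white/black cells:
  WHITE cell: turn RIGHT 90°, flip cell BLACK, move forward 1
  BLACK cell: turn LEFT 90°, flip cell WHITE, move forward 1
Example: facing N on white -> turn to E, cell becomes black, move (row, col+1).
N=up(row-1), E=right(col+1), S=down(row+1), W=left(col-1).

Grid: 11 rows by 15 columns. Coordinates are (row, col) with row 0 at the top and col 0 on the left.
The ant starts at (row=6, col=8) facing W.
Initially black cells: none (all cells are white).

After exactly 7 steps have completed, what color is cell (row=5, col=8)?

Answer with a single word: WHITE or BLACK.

Step 1: on WHITE (6,8): turn R to N, flip to black, move to (5,8). |black|=1
Step 2: on WHITE (5,8): turn R to E, flip to black, move to (5,9). |black|=2
Step 3: on WHITE (5,9): turn R to S, flip to black, move to (6,9). |black|=3
Step 4: on WHITE (6,9): turn R to W, flip to black, move to (6,8). |black|=4
Step 5: on BLACK (6,8): turn L to S, flip to white, move to (7,8). |black|=3
Step 6: on WHITE (7,8): turn R to W, flip to black, move to (7,7). |black|=4
Step 7: on WHITE (7,7): turn R to N, flip to black, move to (6,7). |black|=5

Answer: BLACK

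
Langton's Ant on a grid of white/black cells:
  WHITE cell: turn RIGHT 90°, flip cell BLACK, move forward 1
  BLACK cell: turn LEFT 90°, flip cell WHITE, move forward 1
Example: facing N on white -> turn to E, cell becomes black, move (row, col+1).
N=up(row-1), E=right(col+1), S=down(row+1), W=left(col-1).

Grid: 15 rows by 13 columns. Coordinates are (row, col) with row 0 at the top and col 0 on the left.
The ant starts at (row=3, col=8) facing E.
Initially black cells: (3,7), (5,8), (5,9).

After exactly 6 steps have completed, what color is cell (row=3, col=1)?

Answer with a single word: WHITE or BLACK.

Step 1: on WHITE (3,8): turn R to S, flip to black, move to (4,8). |black|=4
Step 2: on WHITE (4,8): turn R to W, flip to black, move to (4,7). |black|=5
Step 3: on WHITE (4,7): turn R to N, flip to black, move to (3,7). |black|=6
Step 4: on BLACK (3,7): turn L to W, flip to white, move to (3,6). |black|=5
Step 5: on WHITE (3,6): turn R to N, flip to black, move to (2,6). |black|=6
Step 6: on WHITE (2,6): turn R to E, flip to black, move to (2,7). |black|=7

Answer: WHITE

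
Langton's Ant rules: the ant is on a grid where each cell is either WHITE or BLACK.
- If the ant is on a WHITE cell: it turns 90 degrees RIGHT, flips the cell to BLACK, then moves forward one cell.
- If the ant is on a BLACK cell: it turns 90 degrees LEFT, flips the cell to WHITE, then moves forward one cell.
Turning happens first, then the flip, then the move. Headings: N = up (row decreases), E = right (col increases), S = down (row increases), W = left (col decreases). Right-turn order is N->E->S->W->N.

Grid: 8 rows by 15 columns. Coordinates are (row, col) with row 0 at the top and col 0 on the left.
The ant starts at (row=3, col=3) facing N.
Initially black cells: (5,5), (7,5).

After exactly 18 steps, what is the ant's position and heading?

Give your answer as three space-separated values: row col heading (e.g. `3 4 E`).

Answer: 4 2 S

Derivation:
Step 1: on WHITE (3,3): turn R to E, flip to black, move to (3,4). |black|=3
Step 2: on WHITE (3,4): turn R to S, flip to black, move to (4,4). |black|=4
Step 3: on WHITE (4,4): turn R to W, flip to black, move to (4,3). |black|=5
Step 4: on WHITE (4,3): turn R to N, flip to black, move to (3,3). |black|=6
Step 5: on BLACK (3,3): turn L to W, flip to white, move to (3,2). |black|=5
Step 6: on WHITE (3,2): turn R to N, flip to black, move to (2,2). |black|=6
Step 7: on WHITE (2,2): turn R to E, flip to black, move to (2,3). |black|=7
Step 8: on WHITE (2,3): turn R to S, flip to black, move to (3,3). |black|=8
Step 9: on WHITE (3,3): turn R to W, flip to black, move to (3,2). |black|=9
Step 10: on BLACK (3,2): turn L to S, flip to white, move to (4,2). |black|=8
Step 11: on WHITE (4,2): turn R to W, flip to black, move to (4,1). |black|=9
Step 12: on WHITE (4,1): turn R to N, flip to black, move to (3,1). |black|=10
Step 13: on WHITE (3,1): turn R to E, flip to black, move to (3,2). |black|=11
Step 14: on WHITE (3,2): turn R to S, flip to black, move to (4,2). |black|=12
Step 15: on BLACK (4,2): turn L to E, flip to white, move to (4,3). |black|=11
Step 16: on BLACK (4,3): turn L to N, flip to white, move to (3,3). |black|=10
Step 17: on BLACK (3,3): turn L to W, flip to white, move to (3,2). |black|=9
Step 18: on BLACK (3,2): turn L to S, flip to white, move to (4,2). |black|=8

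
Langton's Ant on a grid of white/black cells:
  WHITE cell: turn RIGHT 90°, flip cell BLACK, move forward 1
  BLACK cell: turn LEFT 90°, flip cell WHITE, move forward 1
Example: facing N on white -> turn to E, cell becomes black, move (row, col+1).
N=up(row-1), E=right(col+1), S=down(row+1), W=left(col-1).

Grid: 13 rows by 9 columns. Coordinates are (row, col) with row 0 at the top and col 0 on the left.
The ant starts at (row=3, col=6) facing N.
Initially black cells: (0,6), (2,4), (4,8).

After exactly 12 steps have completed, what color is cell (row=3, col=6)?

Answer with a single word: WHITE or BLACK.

Answer: BLACK

Derivation:
Step 1: on WHITE (3,6): turn R to E, flip to black, move to (3,7). |black|=4
Step 2: on WHITE (3,7): turn R to S, flip to black, move to (4,7). |black|=5
Step 3: on WHITE (4,7): turn R to W, flip to black, move to (4,6). |black|=6
Step 4: on WHITE (4,6): turn R to N, flip to black, move to (3,6). |black|=7
Step 5: on BLACK (3,6): turn L to W, flip to white, move to (3,5). |black|=6
Step 6: on WHITE (3,5): turn R to N, flip to black, move to (2,5). |black|=7
Step 7: on WHITE (2,5): turn R to E, flip to black, move to (2,6). |black|=8
Step 8: on WHITE (2,6): turn R to S, flip to black, move to (3,6). |black|=9
Step 9: on WHITE (3,6): turn R to W, flip to black, move to (3,5). |black|=10
Step 10: on BLACK (3,5): turn L to S, flip to white, move to (4,5). |black|=9
Step 11: on WHITE (4,5): turn R to W, flip to black, move to (4,4). |black|=10
Step 12: on WHITE (4,4): turn R to N, flip to black, move to (3,4). |black|=11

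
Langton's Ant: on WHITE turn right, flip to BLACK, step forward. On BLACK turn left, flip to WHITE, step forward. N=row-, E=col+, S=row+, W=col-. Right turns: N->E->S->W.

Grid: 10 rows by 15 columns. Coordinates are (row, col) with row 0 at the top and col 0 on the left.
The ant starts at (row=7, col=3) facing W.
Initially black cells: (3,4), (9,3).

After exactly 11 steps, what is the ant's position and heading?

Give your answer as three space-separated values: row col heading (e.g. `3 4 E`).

Step 1: on WHITE (7,3): turn R to N, flip to black, move to (6,3). |black|=3
Step 2: on WHITE (6,3): turn R to E, flip to black, move to (6,4). |black|=4
Step 3: on WHITE (6,4): turn R to S, flip to black, move to (7,4). |black|=5
Step 4: on WHITE (7,4): turn R to W, flip to black, move to (7,3). |black|=6
Step 5: on BLACK (7,3): turn L to S, flip to white, move to (8,3). |black|=5
Step 6: on WHITE (8,3): turn R to W, flip to black, move to (8,2). |black|=6
Step 7: on WHITE (8,2): turn R to N, flip to black, move to (7,2). |black|=7
Step 8: on WHITE (7,2): turn R to E, flip to black, move to (7,3). |black|=8
Step 9: on WHITE (7,3): turn R to S, flip to black, move to (8,3). |black|=9
Step 10: on BLACK (8,3): turn L to E, flip to white, move to (8,4). |black|=8
Step 11: on WHITE (8,4): turn R to S, flip to black, move to (9,4). |black|=9

Answer: 9 4 S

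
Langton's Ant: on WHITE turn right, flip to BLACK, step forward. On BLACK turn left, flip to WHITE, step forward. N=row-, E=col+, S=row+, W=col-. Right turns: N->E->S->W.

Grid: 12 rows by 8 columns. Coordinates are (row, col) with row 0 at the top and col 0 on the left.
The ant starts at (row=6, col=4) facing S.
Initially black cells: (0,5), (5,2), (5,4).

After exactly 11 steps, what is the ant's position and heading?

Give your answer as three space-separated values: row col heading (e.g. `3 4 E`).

Step 1: on WHITE (6,4): turn R to W, flip to black, move to (6,3). |black|=4
Step 2: on WHITE (6,3): turn R to N, flip to black, move to (5,3). |black|=5
Step 3: on WHITE (5,3): turn R to E, flip to black, move to (5,4). |black|=6
Step 4: on BLACK (5,4): turn L to N, flip to white, move to (4,4). |black|=5
Step 5: on WHITE (4,4): turn R to E, flip to black, move to (4,5). |black|=6
Step 6: on WHITE (4,5): turn R to S, flip to black, move to (5,5). |black|=7
Step 7: on WHITE (5,5): turn R to W, flip to black, move to (5,4). |black|=8
Step 8: on WHITE (5,4): turn R to N, flip to black, move to (4,4). |black|=9
Step 9: on BLACK (4,4): turn L to W, flip to white, move to (4,3). |black|=8
Step 10: on WHITE (4,3): turn R to N, flip to black, move to (3,3). |black|=9
Step 11: on WHITE (3,3): turn R to E, flip to black, move to (3,4). |black|=10

Answer: 3 4 E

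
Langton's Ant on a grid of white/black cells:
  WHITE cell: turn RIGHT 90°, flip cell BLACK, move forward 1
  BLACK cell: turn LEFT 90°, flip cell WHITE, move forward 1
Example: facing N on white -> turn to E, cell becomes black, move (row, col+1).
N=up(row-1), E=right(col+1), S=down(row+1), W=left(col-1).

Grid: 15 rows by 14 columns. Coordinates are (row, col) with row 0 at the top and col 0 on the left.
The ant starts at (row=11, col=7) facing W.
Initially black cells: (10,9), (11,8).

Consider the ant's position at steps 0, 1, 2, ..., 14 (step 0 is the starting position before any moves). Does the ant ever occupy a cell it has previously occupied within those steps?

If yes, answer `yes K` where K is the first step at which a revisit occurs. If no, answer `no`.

Answer: yes 7

Derivation:
Step 1: on WHITE (11,7): turn R to N, flip to black, move to (10,7). |black|=3 — new cell
Step 2: on WHITE (10,7): turn R to E, flip to black, move to (10,8). |black|=4 — new cell
Step 3: on WHITE (10,8): turn R to S, flip to black, move to (11,8). |black|=5 — new cell
Step 4: on BLACK (11,8): turn L to E, flip to white, move to (11,9). |black|=4 — new cell
Step 5: on WHITE (11,9): turn R to S, flip to black, move to (12,9). |black|=5 — new cell
Step 6: on WHITE (12,9): turn R to W, flip to black, move to (12,8). |black|=6 — new cell
Step 7: on WHITE (12,8): turn R to N, flip to black, move to (11,8). |black|=7 — REVISIT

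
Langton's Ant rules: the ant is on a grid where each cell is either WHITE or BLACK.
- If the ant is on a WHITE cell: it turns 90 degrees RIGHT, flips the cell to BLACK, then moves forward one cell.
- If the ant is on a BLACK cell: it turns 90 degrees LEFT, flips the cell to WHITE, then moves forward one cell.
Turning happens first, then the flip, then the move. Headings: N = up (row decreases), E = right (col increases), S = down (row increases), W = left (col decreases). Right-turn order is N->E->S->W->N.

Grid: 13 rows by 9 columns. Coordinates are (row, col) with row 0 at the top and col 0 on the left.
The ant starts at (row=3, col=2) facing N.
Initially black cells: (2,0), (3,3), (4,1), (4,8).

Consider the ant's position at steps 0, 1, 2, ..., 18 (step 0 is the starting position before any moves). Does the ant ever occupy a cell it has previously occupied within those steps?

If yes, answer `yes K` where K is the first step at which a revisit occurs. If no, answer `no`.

Step 1: on WHITE (3,2): turn R to E, flip to black, move to (3,3). |black|=5 — new cell
Step 2: on BLACK (3,3): turn L to N, flip to white, move to (2,3). |black|=4 — new cell
Step 3: on WHITE (2,3): turn R to E, flip to black, move to (2,4). |black|=5 — new cell
Step 4: on WHITE (2,4): turn R to S, flip to black, move to (3,4). |black|=6 — new cell
Step 5: on WHITE (3,4): turn R to W, flip to black, move to (3,3). |black|=7 — REVISIT

Answer: yes 5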